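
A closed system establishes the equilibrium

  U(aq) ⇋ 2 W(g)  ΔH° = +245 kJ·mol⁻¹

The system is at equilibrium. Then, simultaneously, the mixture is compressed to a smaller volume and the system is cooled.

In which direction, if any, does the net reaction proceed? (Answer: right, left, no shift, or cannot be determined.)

Gas moles: reactants 0, products 2 (Δn_gas = +2). Compression shifts the system toward the side with fewer moles of gas — to the left.
The forward reaction is endothermic. Lowering T favours the exothermic direction — shift to the left.
All effects act in the same direction — net shift to the left.

left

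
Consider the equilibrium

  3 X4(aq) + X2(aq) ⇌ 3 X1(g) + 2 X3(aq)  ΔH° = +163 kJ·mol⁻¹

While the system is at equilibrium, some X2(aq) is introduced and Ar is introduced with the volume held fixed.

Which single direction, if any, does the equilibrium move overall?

right

Adding X2 (aq), a reactant, drives the reaction to the right.
At constant volume, adding an inert gas leaves every reacting species' partial pressure unchanged, so Q is unchanged — no shift from this change.
Only the nonzero effect(s) matter; the net shift is to the right.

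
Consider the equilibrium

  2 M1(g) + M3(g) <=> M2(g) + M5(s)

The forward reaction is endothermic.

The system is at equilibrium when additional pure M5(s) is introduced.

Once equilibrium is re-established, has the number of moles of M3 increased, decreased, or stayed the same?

M5 is a pure solid; its activity is 1 regardless of amount, so Q is unaffected — no shift from this change.
No net shift occurs, so the amount of M3 is unchanged.

unchanged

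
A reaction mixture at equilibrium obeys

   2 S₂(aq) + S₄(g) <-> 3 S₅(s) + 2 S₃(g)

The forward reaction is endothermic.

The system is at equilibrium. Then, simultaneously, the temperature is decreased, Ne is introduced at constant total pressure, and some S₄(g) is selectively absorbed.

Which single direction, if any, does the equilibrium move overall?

The forward reaction is endothermic. Lowering T favours the exothermic direction — shift to the left.
Adding inert gas at constant total pressure expands the volume and lowers every reacting partial pressure. With Δn_gas = 2 − 1 = +1, Q moves away from K toward the side with fewer gas moles, so the system shifts toward the side with more gas moles — to the right.
Removing S₄ (g), a reactant, drives the reaction to the left.
The individual effects push in opposite directions; without quantitative information the net direction cannot be determined.

cannot be determined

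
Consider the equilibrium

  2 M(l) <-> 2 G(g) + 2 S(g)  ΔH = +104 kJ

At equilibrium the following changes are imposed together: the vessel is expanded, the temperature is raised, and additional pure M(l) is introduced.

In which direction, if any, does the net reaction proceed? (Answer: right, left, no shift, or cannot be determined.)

right

Gas moles: reactants 0, products 4 (Δn_gas = +4). Expansion shifts the system toward the side with more moles of gas — to the right.
The forward reaction is endothermic. Raising T favours the endothermic direction — shift to the right.
M is a pure liquid; its activity is 1 regardless of amount, so Q is unaffected — no shift from this change.
Only the nonzero effect(s) matter; the net shift is to the right.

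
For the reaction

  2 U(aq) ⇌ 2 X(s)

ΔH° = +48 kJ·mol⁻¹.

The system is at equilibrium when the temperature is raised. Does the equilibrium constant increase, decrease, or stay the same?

K depends on temperature via the van 't Hoff relation. The forward reaction is endothermic, so raising T increases K.

increases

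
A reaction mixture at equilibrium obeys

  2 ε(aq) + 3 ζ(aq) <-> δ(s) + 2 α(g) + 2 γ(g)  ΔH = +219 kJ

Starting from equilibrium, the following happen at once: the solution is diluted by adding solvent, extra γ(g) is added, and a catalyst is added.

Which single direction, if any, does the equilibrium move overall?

Dilution lowers every aqueous concentration by the same factor. Δn_aq = 0 − 5 = -5, so the system shifts toward the side with more dissolved moles — to the left.
Adding γ (g), a product, drives the reaction to the left.
A catalyst speeds both forward and reverse rates equally; it changes neither Q nor K — no shift from this change.
Only the nonzero effect(s) matter; the net shift is to the left.

left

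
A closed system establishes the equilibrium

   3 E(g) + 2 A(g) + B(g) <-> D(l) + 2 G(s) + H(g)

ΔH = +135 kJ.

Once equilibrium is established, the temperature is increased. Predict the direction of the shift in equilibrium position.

right

The forward reaction is endothermic. Raising T favours the endothermic direction — shift to the right.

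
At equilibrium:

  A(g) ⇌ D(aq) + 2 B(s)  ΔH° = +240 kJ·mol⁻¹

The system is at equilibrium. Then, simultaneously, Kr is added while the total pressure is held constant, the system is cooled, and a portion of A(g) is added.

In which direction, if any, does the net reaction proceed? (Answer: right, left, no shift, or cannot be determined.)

cannot be determined

Adding inert gas at constant total pressure expands the volume and lowers every reacting partial pressure. With Δn_gas = 0 − 1 = -1, Q moves away from K toward the side with fewer gas moles, so the system shifts toward the side with more gas moles — to the left.
The forward reaction is endothermic. Lowering T favours the exothermic direction — shift to the left.
Adding A (g), a reactant, drives the reaction to the right.
The individual effects push in opposite directions; without quantitative information the net direction cannot be determined.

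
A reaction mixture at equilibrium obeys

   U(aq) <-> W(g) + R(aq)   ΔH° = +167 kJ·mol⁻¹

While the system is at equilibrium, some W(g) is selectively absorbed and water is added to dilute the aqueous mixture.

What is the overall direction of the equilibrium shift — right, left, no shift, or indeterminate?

Removing W (g), a product, drives the reaction to the right.
Dilution scales every aqueous concentration by the same factor. Δn_aq = 1 − 1 = 0, so Q is unchanged — no shift.
Only the nonzero effect(s) matter; the net shift is to the right.

right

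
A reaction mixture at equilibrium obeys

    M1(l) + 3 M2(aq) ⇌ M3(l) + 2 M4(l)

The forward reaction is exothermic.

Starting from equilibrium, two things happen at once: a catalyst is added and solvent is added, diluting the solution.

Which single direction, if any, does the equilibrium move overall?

left

A catalyst speeds both forward and reverse rates equally; it changes neither Q nor K — no shift from this change.
Dilution lowers every aqueous concentration by the same factor. Δn_aq = 0 − 3 = -3, so the system shifts toward the side with more dissolved moles — to the left.
Only the nonzero effect(s) matter; the net shift is to the left.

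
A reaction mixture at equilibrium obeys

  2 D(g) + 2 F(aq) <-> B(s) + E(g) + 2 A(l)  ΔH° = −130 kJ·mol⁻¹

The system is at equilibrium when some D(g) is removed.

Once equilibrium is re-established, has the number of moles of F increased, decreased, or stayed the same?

Removing D (g), a reactant, drives the reaction to the left.
The net shift is to the left. F is a reactant, so its amount increases.

increases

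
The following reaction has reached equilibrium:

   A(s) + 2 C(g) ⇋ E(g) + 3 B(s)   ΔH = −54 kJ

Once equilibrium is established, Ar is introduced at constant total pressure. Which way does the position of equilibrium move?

left

Adding inert gas at constant total pressure expands the volume and lowers every reacting partial pressure. With Δn_gas = 1 − 2 = -1, Q moves away from K toward the side with fewer gas moles, so the system shifts toward the side with more gas moles — to the left.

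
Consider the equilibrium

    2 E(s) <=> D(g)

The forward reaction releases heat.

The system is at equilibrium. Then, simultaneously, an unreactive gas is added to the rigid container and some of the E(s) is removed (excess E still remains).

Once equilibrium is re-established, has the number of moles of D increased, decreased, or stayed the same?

unchanged

At constant volume, adding an inert gas leaves every reacting species' partial pressure unchanged, so Q is unchanged — no shift from this change.
E is a pure solid; its activity is 1 regardless of amount, so Q is unaffected — no shift from this change.
No net shift occurs, so the amount of D is unchanged.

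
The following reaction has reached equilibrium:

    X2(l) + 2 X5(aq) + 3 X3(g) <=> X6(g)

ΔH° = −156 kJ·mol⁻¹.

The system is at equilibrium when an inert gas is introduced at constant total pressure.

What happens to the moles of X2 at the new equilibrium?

Adding inert gas at constant total pressure expands the volume and lowers every reacting partial pressure. With Δn_gas = 1 − 3 = -2, Q moves away from K toward the side with fewer gas moles, so the system shifts toward the side with more gas moles — to the left.
The net shift is to the left. X2 is a reactant, so its amount increases.

increases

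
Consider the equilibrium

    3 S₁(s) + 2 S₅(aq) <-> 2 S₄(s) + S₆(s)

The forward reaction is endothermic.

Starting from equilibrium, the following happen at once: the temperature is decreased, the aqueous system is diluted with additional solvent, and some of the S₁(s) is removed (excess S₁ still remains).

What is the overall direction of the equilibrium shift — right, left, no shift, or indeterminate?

left

The forward reaction is endothermic. Lowering T favours the exothermic direction — shift to the left.
Dilution lowers every aqueous concentration by the same factor. Δn_aq = 0 − 2 = -2, so the system shifts toward the side with more dissolved moles — to the left.
S₁ is a pure solid; its activity is 1 regardless of amount, so Q is unaffected — no shift from this change.
Only the nonzero effect(s) matter; the net shift is to the left.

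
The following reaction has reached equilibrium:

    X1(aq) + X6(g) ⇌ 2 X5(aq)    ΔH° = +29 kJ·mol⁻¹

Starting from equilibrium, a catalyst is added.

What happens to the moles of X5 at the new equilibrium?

A catalyst speeds both forward and reverse rates equally; it changes neither Q nor K — no shift from this change.
No net shift occurs, so the amount of X5 is unchanged.

unchanged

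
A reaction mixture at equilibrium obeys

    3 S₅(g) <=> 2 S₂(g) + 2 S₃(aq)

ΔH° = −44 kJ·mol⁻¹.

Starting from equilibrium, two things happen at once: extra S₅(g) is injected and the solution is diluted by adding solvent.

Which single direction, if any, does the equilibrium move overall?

right

Adding S₅ (g), a reactant, drives the reaction to the right.
Dilution lowers every aqueous concentration by the same factor. Δn_aq = 2 − 0 = +2, so the system shifts toward the side with more dissolved moles — to the right.
All effects act in the same direction — net shift to the right.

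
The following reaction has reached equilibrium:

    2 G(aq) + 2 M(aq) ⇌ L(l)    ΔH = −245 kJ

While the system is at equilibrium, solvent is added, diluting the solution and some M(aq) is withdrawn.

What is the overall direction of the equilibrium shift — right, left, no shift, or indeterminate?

Dilution lowers every aqueous concentration by the same factor. Δn_aq = 0 − 4 = -4, so the system shifts toward the side with more dissolved moles — to the left.
Removing M (aq), a reactant, drives the reaction to the left.
All effects act in the same direction — net shift to the left.

left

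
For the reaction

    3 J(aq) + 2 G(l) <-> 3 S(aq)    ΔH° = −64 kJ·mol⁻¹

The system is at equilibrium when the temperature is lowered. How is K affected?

increases

K depends on temperature via the van 't Hoff relation. The forward reaction is exothermic, so lowering T increases K.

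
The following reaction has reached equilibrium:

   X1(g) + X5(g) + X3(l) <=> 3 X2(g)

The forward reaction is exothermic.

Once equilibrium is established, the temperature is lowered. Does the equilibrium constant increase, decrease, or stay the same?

increases

K depends on temperature via the van 't Hoff relation. The forward reaction is exothermic, so lowering T increases K.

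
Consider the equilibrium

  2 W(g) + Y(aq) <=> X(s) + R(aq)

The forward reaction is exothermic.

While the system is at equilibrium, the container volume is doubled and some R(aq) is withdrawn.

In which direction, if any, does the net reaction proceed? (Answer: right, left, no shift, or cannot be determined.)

Gas moles: reactants 2, products 0 (Δn_gas = -2). Expansion shifts the system toward the side with more moles of gas — to the left.
Removing R (aq), a product, drives the reaction to the right.
The individual effects push in opposite directions; without quantitative information the net direction cannot be determined.

cannot be determined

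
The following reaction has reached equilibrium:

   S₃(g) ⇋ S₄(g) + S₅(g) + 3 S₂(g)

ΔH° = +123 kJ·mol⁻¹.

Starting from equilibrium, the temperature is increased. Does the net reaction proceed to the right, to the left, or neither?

right

The forward reaction is endothermic. Raising T favours the endothermic direction — shift to the right.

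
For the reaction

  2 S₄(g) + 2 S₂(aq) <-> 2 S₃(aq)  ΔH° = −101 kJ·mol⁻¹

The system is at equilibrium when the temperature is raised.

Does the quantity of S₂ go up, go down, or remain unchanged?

The forward reaction is exothermic. Raising T favours the endothermic direction — shift to the left.
The net shift is to the left. S₂ is a reactant, so its amount increases.

increases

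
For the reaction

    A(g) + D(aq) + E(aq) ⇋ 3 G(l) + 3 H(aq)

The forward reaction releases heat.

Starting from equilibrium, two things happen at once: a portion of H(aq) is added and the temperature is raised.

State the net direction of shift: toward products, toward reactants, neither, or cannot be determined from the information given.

left

Adding H (aq), a product, drives the reaction to the left.
The forward reaction is exothermic. Raising T favours the endothermic direction — shift to the left.
All effects act in the same direction — net shift to the left.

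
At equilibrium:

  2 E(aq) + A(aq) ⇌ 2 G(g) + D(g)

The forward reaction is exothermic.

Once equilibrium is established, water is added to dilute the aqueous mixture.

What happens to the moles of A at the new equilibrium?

increases

Dilution lowers every aqueous concentration by the same factor. Δn_aq = 0 − 3 = -3, so the system shifts toward the side with more dissolved moles — to the left.
The net shift is to the left. A is a reactant, so its amount increases.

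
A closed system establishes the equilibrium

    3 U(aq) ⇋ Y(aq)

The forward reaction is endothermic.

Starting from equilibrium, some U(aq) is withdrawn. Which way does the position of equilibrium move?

left

Removing U (aq), a reactant, drives the reaction to the left.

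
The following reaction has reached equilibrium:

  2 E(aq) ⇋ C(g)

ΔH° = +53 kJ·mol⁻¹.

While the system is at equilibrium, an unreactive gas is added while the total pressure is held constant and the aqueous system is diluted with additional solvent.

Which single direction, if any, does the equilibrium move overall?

Adding inert gas at constant total pressure expands the volume and lowers every reacting partial pressure. With Δn_gas = 1 − 0 = +1, Q moves away from K toward the side with fewer gas moles, so the system shifts toward the side with more gas moles — to the right.
Dilution lowers every aqueous concentration by the same factor. Δn_aq = 0 − 2 = -2, so the system shifts toward the side with more dissolved moles — to the left.
The individual effects push in opposite directions; without quantitative information the net direction cannot be determined.

cannot be determined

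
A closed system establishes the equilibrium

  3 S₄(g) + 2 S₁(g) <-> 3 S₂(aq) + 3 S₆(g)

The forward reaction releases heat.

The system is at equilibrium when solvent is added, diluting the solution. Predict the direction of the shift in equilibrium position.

right

Dilution lowers every aqueous concentration by the same factor. Δn_aq = 3 − 0 = +3, so the system shifts toward the side with more dissolved moles — to the right.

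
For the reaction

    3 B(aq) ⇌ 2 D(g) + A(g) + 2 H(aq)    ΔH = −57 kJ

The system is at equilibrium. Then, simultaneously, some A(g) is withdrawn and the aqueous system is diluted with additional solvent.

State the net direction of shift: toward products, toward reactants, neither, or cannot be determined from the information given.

cannot be determined

Removing A (g), a product, drives the reaction to the right.
Dilution lowers every aqueous concentration by the same factor. Δn_aq = 2 − 3 = -1, so the system shifts toward the side with more dissolved moles — to the left.
The individual effects push in opposite directions; without quantitative information the net direction cannot be determined.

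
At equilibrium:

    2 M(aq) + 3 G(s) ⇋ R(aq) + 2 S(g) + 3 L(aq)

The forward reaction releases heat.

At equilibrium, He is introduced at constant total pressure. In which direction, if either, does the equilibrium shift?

Adding inert gas at constant total pressure expands the volume and lowers every reacting partial pressure. With Δn_gas = 2 − 0 = +2, Q moves away from K toward the side with fewer gas moles, so the system shifts toward the side with more gas moles — to the right.

right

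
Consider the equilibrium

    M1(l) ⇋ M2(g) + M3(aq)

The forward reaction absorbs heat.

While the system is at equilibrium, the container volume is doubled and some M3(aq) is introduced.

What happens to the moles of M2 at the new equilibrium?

cannot be determined

Gas moles: reactants 0, products 1 (Δn_gas = +1). Expansion shifts the system toward the side with more moles of gas — to the right.
Adding M3 (aq), a product, drives the reaction to the left.
The two effects oppose each other, so the net shift — and hence the change in M2 — cannot be determined from the given information.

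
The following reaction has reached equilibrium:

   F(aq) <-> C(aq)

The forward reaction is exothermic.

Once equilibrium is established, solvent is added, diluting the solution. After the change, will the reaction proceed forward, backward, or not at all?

no shift

Dilution scales every aqueous concentration by the same factor. Δn_aq = 1 − 1 = 0, so Q is unchanged — no shift.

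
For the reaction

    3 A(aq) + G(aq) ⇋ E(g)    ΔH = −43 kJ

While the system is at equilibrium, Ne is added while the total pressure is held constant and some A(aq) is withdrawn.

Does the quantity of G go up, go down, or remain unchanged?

cannot be determined

Adding inert gas at constant total pressure expands the volume and lowers every reacting partial pressure. With Δn_gas = 1 − 0 = +1, Q moves away from K toward the side with fewer gas moles, so the system shifts toward the side with more gas moles — to the right.
Removing A (aq), a reactant, drives the reaction to the left.
The two effects oppose each other, so the net shift — and hence the change in G — cannot be determined from the given information.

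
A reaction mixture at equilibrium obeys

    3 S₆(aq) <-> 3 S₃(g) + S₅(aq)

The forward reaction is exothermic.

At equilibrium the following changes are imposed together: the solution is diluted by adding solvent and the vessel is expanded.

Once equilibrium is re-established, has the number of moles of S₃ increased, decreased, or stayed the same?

Dilution lowers every aqueous concentration by the same factor. Δn_aq = 1 − 3 = -2, so the system shifts toward the side with more dissolved moles — to the left.
Gas moles: reactants 0, products 3 (Δn_gas = +3). Expansion shifts the system toward the side with more moles of gas — to the right.
The two effects oppose each other, so the net shift — and hence the change in S₃ — cannot be determined from the given information.

cannot be determined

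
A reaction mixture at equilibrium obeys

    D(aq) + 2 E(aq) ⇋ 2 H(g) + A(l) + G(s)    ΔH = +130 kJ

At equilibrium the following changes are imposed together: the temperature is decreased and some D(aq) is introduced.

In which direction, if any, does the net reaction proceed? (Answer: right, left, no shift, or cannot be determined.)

The forward reaction is endothermic. Lowering T favours the exothermic direction — shift to the left.
Adding D (aq), a reactant, drives the reaction to the right.
The individual effects push in opposite directions; without quantitative information the net direction cannot be determined.

cannot be determined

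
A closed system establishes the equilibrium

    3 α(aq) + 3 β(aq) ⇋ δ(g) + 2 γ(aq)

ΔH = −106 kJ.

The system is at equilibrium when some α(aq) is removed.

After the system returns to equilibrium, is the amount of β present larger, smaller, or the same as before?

Removing α (aq), a reactant, drives the reaction to the left.
The net shift is to the left. β is a reactant, so its amount increases.

increases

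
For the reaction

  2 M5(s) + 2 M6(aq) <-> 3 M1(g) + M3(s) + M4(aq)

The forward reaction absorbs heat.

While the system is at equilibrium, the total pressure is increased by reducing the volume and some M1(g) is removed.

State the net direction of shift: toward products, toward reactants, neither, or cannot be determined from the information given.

cannot be determined

Gas moles: reactants 0, products 3 (Δn_gas = +3). Compression shifts the system toward the side with fewer moles of gas — to the left.
Removing M1 (g), a product, drives the reaction to the right.
The individual effects push in opposite directions; without quantitative information the net direction cannot be determined.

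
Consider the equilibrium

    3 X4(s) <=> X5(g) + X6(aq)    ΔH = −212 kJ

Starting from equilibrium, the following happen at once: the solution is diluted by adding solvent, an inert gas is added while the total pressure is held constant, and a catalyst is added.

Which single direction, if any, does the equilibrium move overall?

right

Dilution lowers every aqueous concentration by the same factor. Δn_aq = 1 − 0 = +1, so the system shifts toward the side with more dissolved moles — to the right.
Adding inert gas at constant total pressure expands the volume and lowers every reacting partial pressure. With Δn_gas = 1 − 0 = +1, Q moves away from K toward the side with fewer gas moles, so the system shifts toward the side with more gas moles — to the right.
A catalyst speeds both forward and reverse rates equally; it changes neither Q nor K — no shift from this change.
Only the nonzero effect(s) matter; the net shift is to the right.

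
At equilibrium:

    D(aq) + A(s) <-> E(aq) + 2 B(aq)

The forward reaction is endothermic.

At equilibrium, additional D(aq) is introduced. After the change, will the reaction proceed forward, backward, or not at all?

Adding D (aq), a reactant, drives the reaction to the right.

right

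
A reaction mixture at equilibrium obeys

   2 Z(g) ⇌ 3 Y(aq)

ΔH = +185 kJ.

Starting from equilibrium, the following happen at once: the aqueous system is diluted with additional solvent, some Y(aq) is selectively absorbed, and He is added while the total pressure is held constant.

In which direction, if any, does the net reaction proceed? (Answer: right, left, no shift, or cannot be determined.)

cannot be determined

Dilution lowers every aqueous concentration by the same factor. Δn_aq = 3 − 0 = +3, so the system shifts toward the side with more dissolved moles — to the right.
Removing Y (aq), a product, drives the reaction to the right.
Adding inert gas at constant total pressure expands the volume and lowers every reacting partial pressure. With Δn_gas = 0 − 2 = -2, Q moves away from K toward the side with fewer gas moles, so the system shifts toward the side with more gas moles — to the left.
The individual effects push in opposite directions; without quantitative information the net direction cannot be determined.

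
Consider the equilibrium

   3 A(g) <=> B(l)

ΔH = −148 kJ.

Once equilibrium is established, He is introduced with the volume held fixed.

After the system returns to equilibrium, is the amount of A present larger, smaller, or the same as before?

unchanged

At constant volume, adding an inert gas leaves every reacting species' partial pressure unchanged, so Q is unchanged — no shift from this change.
No net shift occurs, so the amount of A is unchanged.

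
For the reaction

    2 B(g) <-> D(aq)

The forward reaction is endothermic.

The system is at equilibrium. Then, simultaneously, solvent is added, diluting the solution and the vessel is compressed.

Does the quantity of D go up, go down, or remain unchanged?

Dilution lowers every aqueous concentration by the same factor. Δn_aq = 1 − 0 = +1, so the system shifts toward the side with more dissolved moles — to the right.
Gas moles: reactants 2, products 0 (Δn_gas = -2). Compression shifts the system toward the side with fewer moles of gas — to the right.
The net shift is to the right. D is a product, so its amount increases.

increases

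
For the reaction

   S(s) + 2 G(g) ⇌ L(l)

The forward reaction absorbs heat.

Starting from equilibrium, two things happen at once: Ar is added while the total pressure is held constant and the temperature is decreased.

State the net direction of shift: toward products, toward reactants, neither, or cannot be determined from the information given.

left

Adding inert gas at constant total pressure expands the volume and lowers every reacting partial pressure. With Δn_gas = 0 − 2 = -2, Q moves away from K toward the side with fewer gas moles, so the system shifts toward the side with more gas moles — to the left.
The forward reaction is endothermic. Lowering T favours the exothermic direction — shift to the left.
All effects act in the same direction — net shift to the left.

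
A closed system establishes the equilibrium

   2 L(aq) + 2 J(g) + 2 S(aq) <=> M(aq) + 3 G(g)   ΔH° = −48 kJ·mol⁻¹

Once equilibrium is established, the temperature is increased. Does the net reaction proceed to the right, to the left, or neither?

left

The forward reaction is exothermic. Raising T favours the endothermic direction — shift to the left.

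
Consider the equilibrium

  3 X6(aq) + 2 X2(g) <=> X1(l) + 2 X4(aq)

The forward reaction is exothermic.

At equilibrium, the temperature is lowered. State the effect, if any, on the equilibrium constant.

K depends on temperature via the van 't Hoff relation. The forward reaction is exothermic, so lowering T increases K.

increases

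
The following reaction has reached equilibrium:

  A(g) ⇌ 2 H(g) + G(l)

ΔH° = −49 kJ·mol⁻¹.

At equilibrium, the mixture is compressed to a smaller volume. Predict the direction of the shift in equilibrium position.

Gas moles: reactants 1, products 2 (Δn_gas = +1). Compression shifts the system toward the side with fewer moles of gas — to the left.

left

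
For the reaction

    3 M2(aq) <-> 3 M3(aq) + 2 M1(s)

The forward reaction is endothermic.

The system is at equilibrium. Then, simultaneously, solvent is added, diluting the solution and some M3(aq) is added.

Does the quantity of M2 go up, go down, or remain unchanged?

Dilution scales every aqueous concentration by the same factor. Δn_aq = 3 − 3 = 0, so Q is unchanged — no shift.
Adding M3 (aq), a product, drives the reaction to the left.
The net shift is to the left. M2 is a reactant, so its amount increases.

increases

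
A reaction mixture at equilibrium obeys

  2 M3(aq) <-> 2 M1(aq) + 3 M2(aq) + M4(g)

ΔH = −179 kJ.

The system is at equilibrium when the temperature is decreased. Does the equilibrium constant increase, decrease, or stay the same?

increases

K depends on temperature via the van 't Hoff relation. The forward reaction is exothermic, so lowering T increases K.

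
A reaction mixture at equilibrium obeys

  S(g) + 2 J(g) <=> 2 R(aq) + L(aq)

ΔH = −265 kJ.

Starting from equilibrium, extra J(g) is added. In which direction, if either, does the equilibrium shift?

right

Adding J (g), a reactant, drives the reaction to the right.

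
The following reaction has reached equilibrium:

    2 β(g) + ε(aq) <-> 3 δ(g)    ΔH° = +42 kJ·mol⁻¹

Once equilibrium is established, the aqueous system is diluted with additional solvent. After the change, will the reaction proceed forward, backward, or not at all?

Dilution lowers every aqueous concentration by the same factor. Δn_aq = 0 − 1 = -1, so the system shifts toward the side with more dissolved moles — to the left.

left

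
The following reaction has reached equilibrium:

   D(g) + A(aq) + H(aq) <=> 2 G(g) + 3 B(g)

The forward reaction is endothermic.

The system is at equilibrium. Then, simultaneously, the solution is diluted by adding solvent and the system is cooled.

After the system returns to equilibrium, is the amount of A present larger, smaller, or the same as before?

increases

Dilution lowers every aqueous concentration by the same factor. Δn_aq = 0 − 2 = -2, so the system shifts toward the side with more dissolved moles — to the left.
The forward reaction is endothermic. Lowering T favours the exothermic direction — shift to the left.
The net shift is to the left. A is a reactant, so its amount increases.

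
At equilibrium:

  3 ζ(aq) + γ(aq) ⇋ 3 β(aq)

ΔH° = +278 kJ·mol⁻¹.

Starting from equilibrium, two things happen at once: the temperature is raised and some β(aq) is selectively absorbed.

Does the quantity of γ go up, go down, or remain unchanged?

The forward reaction is endothermic. Raising T favours the endothermic direction — shift to the right.
Removing β (aq), a product, drives the reaction to the right.
The net shift is to the right. γ is a reactant, so its amount decreases.

decreases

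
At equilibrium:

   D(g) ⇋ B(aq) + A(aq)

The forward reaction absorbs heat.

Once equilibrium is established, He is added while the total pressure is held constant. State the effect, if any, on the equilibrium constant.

unchanged

The equilibrium constant depends only on temperature. This perturbation may move the position of equilibrium, but since T is unchanged, K itself is unchanged.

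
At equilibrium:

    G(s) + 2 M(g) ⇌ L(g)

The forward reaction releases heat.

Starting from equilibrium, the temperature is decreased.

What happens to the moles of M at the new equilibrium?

decreases

The forward reaction is exothermic. Lowering T favours the exothermic direction — shift to the right.
The net shift is to the right. M is a reactant, so its amount decreases.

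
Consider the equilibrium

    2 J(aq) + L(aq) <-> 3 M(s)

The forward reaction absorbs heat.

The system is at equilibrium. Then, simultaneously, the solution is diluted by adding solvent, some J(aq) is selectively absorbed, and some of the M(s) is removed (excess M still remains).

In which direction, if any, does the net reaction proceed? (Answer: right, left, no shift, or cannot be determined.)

left

Dilution lowers every aqueous concentration by the same factor. Δn_aq = 0 − 3 = -3, so the system shifts toward the side with more dissolved moles — to the left.
Removing J (aq), a reactant, drives the reaction to the left.
M is a pure solid; its activity is 1 regardless of amount, so Q is unaffected — no shift from this change.
Only the nonzero effect(s) matter; the net shift is to the left.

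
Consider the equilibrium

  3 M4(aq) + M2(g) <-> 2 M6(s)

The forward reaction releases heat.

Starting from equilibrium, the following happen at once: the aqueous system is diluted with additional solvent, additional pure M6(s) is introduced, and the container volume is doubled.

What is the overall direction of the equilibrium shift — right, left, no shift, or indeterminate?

Dilution lowers every aqueous concentration by the same factor. Δn_aq = 0 − 3 = -3, so the system shifts toward the side with more dissolved moles — to the left.
M6 is a pure solid; its activity is 1 regardless of amount, so Q is unaffected — no shift from this change.
Gas moles: reactants 1, products 0 (Δn_gas = -1). Expansion shifts the system toward the side with more moles of gas — to the left.
Only the nonzero effect(s) matter; the net shift is to the left.

left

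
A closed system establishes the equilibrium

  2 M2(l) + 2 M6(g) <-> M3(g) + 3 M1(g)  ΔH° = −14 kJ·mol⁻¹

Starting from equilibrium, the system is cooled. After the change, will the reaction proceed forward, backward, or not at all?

right

The forward reaction is exothermic. Lowering T favours the exothermic direction — shift to the right.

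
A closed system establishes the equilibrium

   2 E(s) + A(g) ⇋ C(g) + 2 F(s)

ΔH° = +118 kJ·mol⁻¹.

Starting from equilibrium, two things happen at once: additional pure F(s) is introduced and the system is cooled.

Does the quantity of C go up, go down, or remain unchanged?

F is a pure solid; its activity is 1 regardless of amount, so Q is unaffected — no shift from this change.
The forward reaction is endothermic. Lowering T favours the exothermic direction — shift to the left.
The net shift is to the left. C is a product, so its amount decreases.

decreases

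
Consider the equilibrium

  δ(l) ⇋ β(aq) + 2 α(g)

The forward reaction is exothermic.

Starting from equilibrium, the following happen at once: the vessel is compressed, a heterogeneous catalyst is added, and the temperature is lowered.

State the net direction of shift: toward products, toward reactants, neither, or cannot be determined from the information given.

Gas moles: reactants 0, products 2 (Δn_gas = +2). Compression shifts the system toward the side with fewer moles of gas — to the left.
A catalyst speeds both forward and reverse rates equally; it changes neither Q nor K — no shift from this change.
The forward reaction is exothermic. Lowering T favours the exothermic direction — shift to the right.
The individual effects push in opposite directions; without quantitative information the net direction cannot be determined.

cannot be determined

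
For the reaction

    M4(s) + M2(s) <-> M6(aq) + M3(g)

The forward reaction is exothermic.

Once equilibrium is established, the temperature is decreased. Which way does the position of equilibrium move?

The forward reaction is exothermic. Lowering T favours the exothermic direction — shift to the right.

right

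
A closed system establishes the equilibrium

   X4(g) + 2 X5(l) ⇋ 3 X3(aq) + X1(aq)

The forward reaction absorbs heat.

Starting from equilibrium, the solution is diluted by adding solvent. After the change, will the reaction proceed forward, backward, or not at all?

right

Dilution lowers every aqueous concentration by the same factor. Δn_aq = 4 − 0 = +4, so the system shifts toward the side with more dissolved moles — to the right.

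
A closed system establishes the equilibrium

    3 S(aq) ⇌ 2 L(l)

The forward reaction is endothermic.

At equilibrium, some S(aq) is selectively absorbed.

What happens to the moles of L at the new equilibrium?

decreases

Removing S (aq), a reactant, drives the reaction to the left.
The net shift is to the left. L is a product, so its amount decreases.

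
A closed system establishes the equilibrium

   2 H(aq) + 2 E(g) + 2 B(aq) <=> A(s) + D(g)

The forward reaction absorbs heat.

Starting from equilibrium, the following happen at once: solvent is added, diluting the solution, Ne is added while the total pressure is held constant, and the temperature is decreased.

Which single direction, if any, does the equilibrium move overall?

Dilution lowers every aqueous concentration by the same factor. Δn_aq = 0 − 4 = -4, so the system shifts toward the side with more dissolved moles — to the left.
Adding inert gas at constant total pressure expands the volume and lowers every reacting partial pressure. With Δn_gas = 1 − 2 = -1, Q moves away from K toward the side with fewer gas moles, so the system shifts toward the side with more gas moles — to the left.
The forward reaction is endothermic. Lowering T favours the exothermic direction — shift to the left.
All effects act in the same direction — net shift to the left.

left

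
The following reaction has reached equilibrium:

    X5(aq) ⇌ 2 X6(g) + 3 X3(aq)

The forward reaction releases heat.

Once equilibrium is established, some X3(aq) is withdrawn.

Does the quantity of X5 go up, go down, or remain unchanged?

decreases

Removing X3 (aq), a product, drives the reaction to the right.
The net shift is to the right. X5 is a reactant, so its amount decreases.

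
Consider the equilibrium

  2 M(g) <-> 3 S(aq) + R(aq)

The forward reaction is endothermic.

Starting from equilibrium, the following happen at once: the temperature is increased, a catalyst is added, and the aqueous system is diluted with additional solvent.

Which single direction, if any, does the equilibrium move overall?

right

The forward reaction is endothermic. Raising T favours the endothermic direction — shift to the right.
A catalyst speeds both forward and reverse rates equally; it changes neither Q nor K — no shift from this change.
Dilution lowers every aqueous concentration by the same factor. Δn_aq = 4 − 0 = +4, so the system shifts toward the side with more dissolved moles — to the right.
Only the nonzero effect(s) matter; the net shift is to the right.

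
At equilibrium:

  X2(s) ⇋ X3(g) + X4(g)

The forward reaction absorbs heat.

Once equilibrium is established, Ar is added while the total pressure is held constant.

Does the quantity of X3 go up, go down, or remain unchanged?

Adding inert gas at constant total pressure expands the volume and lowers every reacting partial pressure. With Δn_gas = 2 − 0 = +2, Q moves away from K toward the side with fewer gas moles, so the system shifts toward the side with more gas moles — to the right.
The net shift is to the right. X3 is a product, so its amount increases.

increases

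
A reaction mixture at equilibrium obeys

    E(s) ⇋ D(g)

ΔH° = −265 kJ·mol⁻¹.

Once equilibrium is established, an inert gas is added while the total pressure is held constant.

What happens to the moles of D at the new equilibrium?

Adding inert gas at constant total pressure expands the volume and lowers every reacting partial pressure. With Δn_gas = 1 − 0 = +1, Q moves away from K toward the side with fewer gas moles, so the system shifts toward the side with more gas moles — to the right.
The net shift is to the right. D is a product, so its amount increases.

increases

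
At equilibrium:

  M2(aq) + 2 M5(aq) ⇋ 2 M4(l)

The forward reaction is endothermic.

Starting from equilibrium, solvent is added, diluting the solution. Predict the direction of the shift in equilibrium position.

Dilution lowers every aqueous concentration by the same factor. Δn_aq = 0 − 3 = -3, so the system shifts toward the side with more dissolved moles — to the left.

left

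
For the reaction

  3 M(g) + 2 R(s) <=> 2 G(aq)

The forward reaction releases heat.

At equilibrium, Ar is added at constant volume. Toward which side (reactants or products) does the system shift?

no shift

At constant volume, adding an inert gas leaves every reacting species' partial pressure unchanged, so Q is unchanged — no shift from this change.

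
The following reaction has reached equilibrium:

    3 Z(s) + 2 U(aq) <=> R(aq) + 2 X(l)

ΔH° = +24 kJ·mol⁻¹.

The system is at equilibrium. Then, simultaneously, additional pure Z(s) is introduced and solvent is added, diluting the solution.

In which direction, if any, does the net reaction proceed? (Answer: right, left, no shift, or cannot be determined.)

Z is a pure solid; its activity is 1 regardless of amount, so Q is unaffected — no shift from this change.
Dilution lowers every aqueous concentration by the same factor. Δn_aq = 1 − 2 = -1, so the system shifts toward the side with more dissolved moles — to the left.
Only the nonzero effect(s) matter; the net shift is to the left.

left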